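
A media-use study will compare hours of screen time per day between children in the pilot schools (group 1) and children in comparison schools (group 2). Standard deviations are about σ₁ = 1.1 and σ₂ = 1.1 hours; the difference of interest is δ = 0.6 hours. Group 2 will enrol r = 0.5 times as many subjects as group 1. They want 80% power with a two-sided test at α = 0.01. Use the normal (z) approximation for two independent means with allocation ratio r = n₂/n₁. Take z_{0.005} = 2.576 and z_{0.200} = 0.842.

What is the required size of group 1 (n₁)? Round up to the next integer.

n₁ = 118

n₁ = (z_{α/2} + z_β)² · (σ₁² + σ₂²/r) / δ²
   = (2.576 + 0.842)² · (1.1² + 1.1²/0.5) / 0.6²
   = 11.6827 · (1.21 + 2.42) / 0.36
   = 11.6827 · 3.63 / 0.36
   = 117.80
Round up → n₁ = 118; n₂ = r·n₁ = 0.5 × 118 = 59.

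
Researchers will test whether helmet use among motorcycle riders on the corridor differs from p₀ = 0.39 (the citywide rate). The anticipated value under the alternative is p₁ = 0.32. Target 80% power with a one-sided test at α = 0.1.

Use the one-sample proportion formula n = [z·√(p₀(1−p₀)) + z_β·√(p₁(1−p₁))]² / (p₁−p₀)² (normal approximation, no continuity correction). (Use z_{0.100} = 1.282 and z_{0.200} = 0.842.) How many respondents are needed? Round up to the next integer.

n = [z_α·√(p₀q₀) + z_β·√(p₁q₁)]² / (p₁ − p₀)²
  = [1.282·√(0.39·0.61) + 0.842·√(0.32·0.68)]² / (-0.07)²
  = [1.282·0.4877 + 0.842·0.4665]² / 0.0049
  = [1.0181]² / 0.0049
  = 211.52
Round up → n = 212.

n = 212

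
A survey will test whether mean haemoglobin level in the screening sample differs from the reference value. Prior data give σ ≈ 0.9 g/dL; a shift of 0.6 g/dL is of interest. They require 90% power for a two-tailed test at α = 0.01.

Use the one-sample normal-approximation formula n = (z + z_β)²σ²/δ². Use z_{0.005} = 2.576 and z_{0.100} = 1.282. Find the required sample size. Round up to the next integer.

n = 34

n = (z_{α/2} + z_β)² · σ² / δ²
  = (2.576 + 1.282)² · 0.9² / 0.6²
  = 14.8842 · 0.81 / 0.36
  = 33.49
Round up → n = 34.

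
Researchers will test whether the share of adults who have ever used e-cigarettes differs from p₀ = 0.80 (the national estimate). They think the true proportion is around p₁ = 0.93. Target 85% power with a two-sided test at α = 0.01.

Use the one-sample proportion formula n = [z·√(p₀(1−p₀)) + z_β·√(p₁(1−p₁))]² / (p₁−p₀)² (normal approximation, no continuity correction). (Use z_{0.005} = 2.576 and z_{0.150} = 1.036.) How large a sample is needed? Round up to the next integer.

n = [z_{α/2}·√(p₀q₀) + z_β·√(p₁q₁)]² / (p₁ − p₀)²
  = [2.576·√(0.80·0.20) + 1.036·√(0.93·0.07)]² / (0.13)²
  = [2.576·0.4000 + 1.036·0.2551]² / 0.0169
  = [1.2947]² / 0.0169
  = 99.19
Round up → n = 100.

n = 100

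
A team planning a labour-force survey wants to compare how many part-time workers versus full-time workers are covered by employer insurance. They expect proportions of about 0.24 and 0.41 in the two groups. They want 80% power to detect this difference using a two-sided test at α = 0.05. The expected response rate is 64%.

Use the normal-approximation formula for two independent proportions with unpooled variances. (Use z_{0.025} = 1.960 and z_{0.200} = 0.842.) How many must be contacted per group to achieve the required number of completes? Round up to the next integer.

n = (z_{α/2} + z_β)² · [p₁(1−p₁) + p₂(1−p₂)] / (p₁ − p₂)²
  = (1.960 + 0.842)² · (0.24·0.76 + 0.41·0.59) / (-0.17)²
  = (2.802)² · (0.1824 + 0.2419) / 0.0289
  = 7.8512 · 0.4243 / 0.0289
  = 115.27
Adjust for 64% response: 115.27 / 0.64 = 180.11.
Round up → n = 181 per group.

n = 181 per group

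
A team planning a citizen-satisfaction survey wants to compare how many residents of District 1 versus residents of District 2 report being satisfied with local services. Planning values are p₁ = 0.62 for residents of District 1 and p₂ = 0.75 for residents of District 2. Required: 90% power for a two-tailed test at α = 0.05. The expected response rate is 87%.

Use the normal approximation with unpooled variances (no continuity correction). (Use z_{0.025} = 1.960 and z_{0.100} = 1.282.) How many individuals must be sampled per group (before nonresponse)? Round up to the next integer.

n = 303 per group

n = (z_{α/2} + z_β)² · [p₁(1−p₁) + p₂(1−p₂)] / (p₁ − p₂)²
  = (1.960 + 1.282)² · (0.62·0.38 + 0.75·0.25) / (-0.13)²
  = (3.242)² · (0.2356 + 0.1875) / 0.0169
  = 10.5106 · 0.4231 / 0.0169
  = 263.14
Adjust for 87% response: 263.14 / 0.87 = 302.46.
Round up → n = 303 per group.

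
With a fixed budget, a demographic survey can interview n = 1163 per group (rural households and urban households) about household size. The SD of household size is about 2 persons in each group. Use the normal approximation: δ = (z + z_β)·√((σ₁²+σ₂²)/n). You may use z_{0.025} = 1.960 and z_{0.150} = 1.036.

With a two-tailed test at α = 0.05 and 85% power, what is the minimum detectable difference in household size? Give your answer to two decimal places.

Minimum detectable difference ≈ 0.25 persons

δ = (z_{α/2} + z_β) · √((σ₁²+σ₂²)/n)
  = (1.960 + 1.036) · √(8/1163)
  = 2.996 · √0.00688
  = 2.996 · 0.0829
  = 0.2485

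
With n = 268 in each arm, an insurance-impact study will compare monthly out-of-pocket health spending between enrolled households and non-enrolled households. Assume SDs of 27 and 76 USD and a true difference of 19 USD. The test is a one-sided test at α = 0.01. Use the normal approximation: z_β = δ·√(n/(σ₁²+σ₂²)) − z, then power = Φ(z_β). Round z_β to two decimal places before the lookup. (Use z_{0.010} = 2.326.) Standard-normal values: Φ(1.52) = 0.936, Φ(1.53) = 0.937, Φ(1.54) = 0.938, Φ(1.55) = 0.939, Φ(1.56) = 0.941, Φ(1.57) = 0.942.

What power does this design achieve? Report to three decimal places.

Power ≈ 0.937

z_β = δ·√(n/(σ₁²+σ₂²)) − z_α
    = 19 · √(268/6505) − 2.326
    = 19 · 0.20298 − 2.326
    = 3.8565 − 2.326 = 1.5305 → 1.53
Power = Φ(1.53) = 0.937.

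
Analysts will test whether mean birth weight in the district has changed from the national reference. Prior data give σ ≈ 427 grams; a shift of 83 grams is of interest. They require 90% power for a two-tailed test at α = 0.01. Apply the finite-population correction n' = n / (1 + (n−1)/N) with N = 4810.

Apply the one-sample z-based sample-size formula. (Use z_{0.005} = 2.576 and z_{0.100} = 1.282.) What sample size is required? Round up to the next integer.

n = 365

n = (z_{α/2} + z_β)² · σ² / δ²
  = (2.576 + 1.282)² · 427² / 83²
  = 14.8842 · 182329 / 6889
  = 393.93
Finite-population correction (N = 4810): 393.93 / (1 + (393.93 − 1)/4810) = 364.18.
Round up → n = 365.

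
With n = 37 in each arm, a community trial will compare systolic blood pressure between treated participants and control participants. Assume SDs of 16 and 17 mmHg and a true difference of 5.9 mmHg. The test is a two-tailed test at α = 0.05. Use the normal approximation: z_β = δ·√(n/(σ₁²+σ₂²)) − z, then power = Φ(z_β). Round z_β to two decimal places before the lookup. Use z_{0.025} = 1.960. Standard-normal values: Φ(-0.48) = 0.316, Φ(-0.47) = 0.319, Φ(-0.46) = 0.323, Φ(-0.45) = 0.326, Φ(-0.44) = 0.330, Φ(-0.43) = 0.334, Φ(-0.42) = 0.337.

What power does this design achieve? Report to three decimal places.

Power ≈ 0.337

z_β = δ·√(n/(σ₁²+σ₂²)) − z_{α/2}
    = 5.9 · √(37/545) − 1.960
    = 5.9 · 0.26056 − 1.960
    = 1.5373 − 1.960 = -0.4227 → -0.42
Power = Φ(-0.42) = 0.337.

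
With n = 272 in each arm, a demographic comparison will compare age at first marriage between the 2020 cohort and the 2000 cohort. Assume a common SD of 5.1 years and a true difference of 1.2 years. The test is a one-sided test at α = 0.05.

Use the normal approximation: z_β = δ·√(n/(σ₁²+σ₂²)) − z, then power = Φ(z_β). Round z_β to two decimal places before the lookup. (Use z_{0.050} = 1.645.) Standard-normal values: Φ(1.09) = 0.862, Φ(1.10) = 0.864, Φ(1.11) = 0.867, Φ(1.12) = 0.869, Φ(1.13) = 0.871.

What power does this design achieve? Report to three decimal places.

z_β = δ·√(n/(σ₁²+σ₂²)) − z_α
    = 1.2 · √(272/52.02) − 1.645
    = 1.2 · 2.28665 − 1.645
    = 2.7440 − 1.645 = 1.0990 → 1.10
Power = Φ(1.10) = 0.864.

Power ≈ 0.864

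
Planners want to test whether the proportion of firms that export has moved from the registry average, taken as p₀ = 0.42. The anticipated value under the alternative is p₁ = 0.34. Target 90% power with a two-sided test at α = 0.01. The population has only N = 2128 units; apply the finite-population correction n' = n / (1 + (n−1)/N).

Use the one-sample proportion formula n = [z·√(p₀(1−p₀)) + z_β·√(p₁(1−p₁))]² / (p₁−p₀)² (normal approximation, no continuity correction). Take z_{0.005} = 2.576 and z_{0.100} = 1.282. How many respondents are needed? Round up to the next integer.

n = [z_{α/2}·√(p₀q₀) + z_β·√(p₁q₁)]² / (p₁ − p₀)²
  = [2.576·√(0.42·0.58) + 1.282·√(0.34·0.66)]² / (-0.08)²
  = [2.576·0.4936 + 1.282·0.4737]² / 0.0064
  = [1.8787]² / 0.0064
  = 551.49
Finite-population correction (N = 2128): 551.49 / (1 + (551.49 − 1)/2128) = 438.14.
Round up → n = 439.

n = 439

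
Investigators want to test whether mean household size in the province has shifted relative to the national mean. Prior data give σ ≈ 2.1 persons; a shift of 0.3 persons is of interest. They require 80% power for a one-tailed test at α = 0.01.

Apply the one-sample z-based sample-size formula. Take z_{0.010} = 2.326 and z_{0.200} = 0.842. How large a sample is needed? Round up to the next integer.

n = (z_α + z_β)² · σ² / δ²
  = (2.326 + 0.842)² · 2.1² / 0.3²
  = 10.0362 · 4.41 / 0.09
  = 491.77
Round up → n = 492.

n = 492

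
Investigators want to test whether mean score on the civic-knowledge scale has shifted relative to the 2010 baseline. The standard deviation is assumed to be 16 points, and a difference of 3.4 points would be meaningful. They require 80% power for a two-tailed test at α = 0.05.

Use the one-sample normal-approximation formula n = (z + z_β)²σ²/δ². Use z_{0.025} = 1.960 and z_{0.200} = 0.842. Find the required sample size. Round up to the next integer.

n = 174

n = (z_{α/2} + z_β)² · σ² / δ²
  = (1.960 + 0.842)² · 16² / 3.4²
  = 7.8512 · 256 / 11.56
  = 173.87
Round up → n = 174.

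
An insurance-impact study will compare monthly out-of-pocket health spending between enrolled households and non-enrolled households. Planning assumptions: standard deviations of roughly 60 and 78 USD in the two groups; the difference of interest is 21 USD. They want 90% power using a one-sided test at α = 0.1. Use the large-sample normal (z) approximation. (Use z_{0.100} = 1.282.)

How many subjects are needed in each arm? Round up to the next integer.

n = 145 per group

n = (z_α + z_β)² · (σ₁² + σ₂²) / δ²
  = (1.282 + 1.282)² · (60² + 78² = 9684) / 21²
  = 6.5741 · 9684 / 441
  = 144.36
Round up → n = 145 per group.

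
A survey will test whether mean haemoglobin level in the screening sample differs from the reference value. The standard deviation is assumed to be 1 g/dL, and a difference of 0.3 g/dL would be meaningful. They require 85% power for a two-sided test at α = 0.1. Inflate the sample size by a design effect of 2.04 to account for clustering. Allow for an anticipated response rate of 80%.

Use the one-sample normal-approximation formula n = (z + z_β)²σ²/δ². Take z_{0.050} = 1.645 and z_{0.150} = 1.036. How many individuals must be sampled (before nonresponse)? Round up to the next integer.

n = 204

n = (z_{α/2} + z_β)² · σ² / δ²
  = (1.645 + 1.036)² · 1² / 0.3²
  = 7.1878 · 1 / 0.09
  = 79.86
Design effect: 2.04 × 79.86 = 162.92.
Adjust for 80% response: 162.92 / 0.80 = 203.65.
Round up → n = 204.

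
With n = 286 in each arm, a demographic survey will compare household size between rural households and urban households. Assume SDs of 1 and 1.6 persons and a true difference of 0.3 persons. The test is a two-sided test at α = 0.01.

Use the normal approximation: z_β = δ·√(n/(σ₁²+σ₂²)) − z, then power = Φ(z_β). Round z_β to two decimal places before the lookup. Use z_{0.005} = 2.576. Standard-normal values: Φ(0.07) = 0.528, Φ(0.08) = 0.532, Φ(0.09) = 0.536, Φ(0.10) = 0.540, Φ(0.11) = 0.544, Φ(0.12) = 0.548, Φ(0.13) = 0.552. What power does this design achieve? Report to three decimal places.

z_β = δ·√(n/(σ₁²+σ₂²)) − z_{α/2}
    = 0.3 · √(286/3.56) − 2.576
    = 0.3 · 8.96310 − 2.576
    = 2.6889 − 2.576 = 0.1129 → 0.11
Power = Φ(0.11) = 0.544.

Power ≈ 0.544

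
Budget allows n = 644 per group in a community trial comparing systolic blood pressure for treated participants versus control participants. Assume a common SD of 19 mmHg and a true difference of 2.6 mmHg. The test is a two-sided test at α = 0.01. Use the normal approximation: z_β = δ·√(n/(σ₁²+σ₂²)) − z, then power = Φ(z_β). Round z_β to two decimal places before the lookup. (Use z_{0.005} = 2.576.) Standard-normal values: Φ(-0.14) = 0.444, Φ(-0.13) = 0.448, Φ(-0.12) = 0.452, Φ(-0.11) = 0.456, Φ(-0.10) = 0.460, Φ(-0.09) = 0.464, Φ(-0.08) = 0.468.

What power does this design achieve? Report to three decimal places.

Power ≈ 0.452

z_β = δ·√(n/(σ₁²+σ₂²)) − z_{α/2}
    = 2.6 · √(644/722) − 2.576
    = 2.6 · 0.94444 − 2.576
    = 2.4555 − 2.576 = -0.1205 → -0.12
Power = Φ(-0.12) = 0.452.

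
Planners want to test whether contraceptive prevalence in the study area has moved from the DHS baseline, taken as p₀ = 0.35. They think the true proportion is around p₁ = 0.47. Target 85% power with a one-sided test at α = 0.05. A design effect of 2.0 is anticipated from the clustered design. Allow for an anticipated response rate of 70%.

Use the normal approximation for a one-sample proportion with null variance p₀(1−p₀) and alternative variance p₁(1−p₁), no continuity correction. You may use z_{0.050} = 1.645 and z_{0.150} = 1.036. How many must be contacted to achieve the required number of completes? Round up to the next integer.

n = [z_α·√(p₀q₀) + z_β·√(p₁q₁)]² / (p₁ − p₀)²
  = [1.645·√(0.35·0.65) + 1.036·√(0.47·0.53)]² / (0.12)²
  = [1.645·0.4770 + 1.036·0.4991]² / 0.0144
  = [1.3017]² / 0.0144
  = 117.66
Design effect: 2.0 × 117.66 = 235.33.
Adjust for 70% response: 235.33 / 0.70 = 336.19.
Round up → n = 337.

n = 337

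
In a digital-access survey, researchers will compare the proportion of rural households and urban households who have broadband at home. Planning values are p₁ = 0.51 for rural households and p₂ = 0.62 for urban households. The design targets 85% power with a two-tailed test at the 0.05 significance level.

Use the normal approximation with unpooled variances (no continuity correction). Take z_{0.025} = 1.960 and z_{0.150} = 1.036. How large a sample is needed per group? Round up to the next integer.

n = (z_{α/2} + z_β)² · [p₁(1−p₁) + p₂(1−p₂)] / (p₁ − p₂)²
  = (1.960 + 1.036)² · (0.51·0.49 + 0.62·0.38) / (-0.11)²
  = (2.996)² · (0.2499 + 0.2356) / 0.0121
  = 8.9760 · 0.4855 / 0.0121
  = 360.15
Round up → n = 361 per group.

n = 361 per group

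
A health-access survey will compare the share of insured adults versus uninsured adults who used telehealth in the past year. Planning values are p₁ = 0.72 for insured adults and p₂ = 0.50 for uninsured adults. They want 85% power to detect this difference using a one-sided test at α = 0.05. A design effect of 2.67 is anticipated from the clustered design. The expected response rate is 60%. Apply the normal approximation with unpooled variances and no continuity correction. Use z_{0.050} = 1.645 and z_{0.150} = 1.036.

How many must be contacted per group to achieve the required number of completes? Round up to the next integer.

n = 299 per group

n = (z_α + z_β)² · [p₁(1−p₁) + p₂(1−p₂)] / (p₁ − p₂)²
  = (1.645 + 1.036)² · (0.72·0.28 + 0.50·0.50) / (0.22)²
  = (2.681)² · (0.2016 + 0.2500) / 0.0484
  = 7.1878 · 0.4516 / 0.0484
  = 67.07
Design effect: 2.67 × 67.07 = 179.07.
Adjust for 60% response: 179.07 / 0.60 = 298.44.
Round up → n = 299 per group.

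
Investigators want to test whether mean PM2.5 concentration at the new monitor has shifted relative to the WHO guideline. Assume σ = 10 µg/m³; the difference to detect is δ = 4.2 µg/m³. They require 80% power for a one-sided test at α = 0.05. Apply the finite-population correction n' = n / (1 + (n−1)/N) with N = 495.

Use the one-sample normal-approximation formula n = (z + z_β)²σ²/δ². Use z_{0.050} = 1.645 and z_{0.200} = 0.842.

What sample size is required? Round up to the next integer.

n = 33

n = (z_α + z_β)² · σ² / δ²
  = (1.645 + 0.842)² · 10² / 4.2²
  = 6.1852 · 100 / 17.64
  = 35.06
Finite-population correction (N = 495): 35.06 / (1 + (35.06 − 1)/495) = 32.81.
Round up → n = 33.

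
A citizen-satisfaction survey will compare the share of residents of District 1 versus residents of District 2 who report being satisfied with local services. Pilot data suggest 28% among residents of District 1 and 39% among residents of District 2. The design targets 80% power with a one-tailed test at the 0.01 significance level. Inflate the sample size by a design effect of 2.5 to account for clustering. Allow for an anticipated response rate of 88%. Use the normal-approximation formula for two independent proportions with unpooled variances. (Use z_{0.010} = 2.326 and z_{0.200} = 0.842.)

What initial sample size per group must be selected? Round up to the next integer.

n = (z_α + z_β)² · [p₁(1−p₁) + p₂(1−p₂)] / (p₁ − p₂)²
  = (2.326 + 0.842)² · (0.28·0.72 + 0.39·0.61) / (-0.11)²
  = (3.168)² · (0.2016 + 0.2379) / 0.0121
  = 10.0362 · 0.4395 / 0.0121
  = 364.54
Design effect: 2.5 × 364.54 = 911.35.
Adjust for 88% response: 911.35 / 0.88 = 1035.62.
Round up → n = 1036 per group.

n = 1036 per group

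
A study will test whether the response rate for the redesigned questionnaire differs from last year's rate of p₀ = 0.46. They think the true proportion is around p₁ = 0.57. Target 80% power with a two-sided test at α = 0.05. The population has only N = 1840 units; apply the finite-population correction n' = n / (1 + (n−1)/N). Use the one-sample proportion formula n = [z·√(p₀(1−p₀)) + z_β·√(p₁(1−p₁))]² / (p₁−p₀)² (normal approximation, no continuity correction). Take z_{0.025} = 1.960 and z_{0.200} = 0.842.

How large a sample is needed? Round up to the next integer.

n = 148

n = [z_{α/2}·√(p₀q₀) + z_β·√(p₁q₁)]² / (p₁ − p₀)²
  = [1.960·√(0.46·0.54) + 0.842·√(0.57·0.43)]² / (0.11)²
  = [1.960·0.4984 + 0.842·0.4951]² / 0.0121
  = [1.3937]² / 0.0121
  = 160.53
Finite-population correction (N = 1840): 160.53 / (1 + (160.53 − 1)/1840) = 147.72.
Round up → n = 148.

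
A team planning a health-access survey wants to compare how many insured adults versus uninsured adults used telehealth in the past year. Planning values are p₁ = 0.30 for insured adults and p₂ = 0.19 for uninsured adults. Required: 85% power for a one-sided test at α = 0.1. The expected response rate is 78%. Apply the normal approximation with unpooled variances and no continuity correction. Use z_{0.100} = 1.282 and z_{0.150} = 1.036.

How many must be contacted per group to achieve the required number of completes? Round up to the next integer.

n = 208 per group

n = (z_α + z_β)² · [p₁(1−p₁) + p₂(1−p₂)] / (p₁ − p₂)²
  = (1.282 + 1.036)² · (0.30·0.70 + 0.19·0.81) / (0.11)²
  = (2.318)² · (0.2100 + 0.1539) / 0.0121
  = 5.3731 · 0.3639 / 0.0121
  = 161.59
Adjust for 78% response: 161.59 / 0.78 = 207.17.
Round up → n = 208 per group.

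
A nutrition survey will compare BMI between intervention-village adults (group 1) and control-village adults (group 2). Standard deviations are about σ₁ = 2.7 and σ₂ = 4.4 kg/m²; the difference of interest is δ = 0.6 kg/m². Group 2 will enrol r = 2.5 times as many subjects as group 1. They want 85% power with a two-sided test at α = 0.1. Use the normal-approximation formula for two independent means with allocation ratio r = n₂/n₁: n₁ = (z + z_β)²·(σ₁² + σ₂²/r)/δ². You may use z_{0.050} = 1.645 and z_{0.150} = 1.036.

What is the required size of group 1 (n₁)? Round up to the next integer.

n₁ = 301

n₁ = (z_{α/2} + z_β)² · (σ₁² + σ₂²/r) / δ²
   = (1.645 + 1.036)² · (2.7² + 4.4²/2.5) / 0.6²
   = 7.1878 · (7.29 + 7.744) / 0.36
   = 7.1878 · 15.034 / 0.36
   = 300.17
Round up → n₁ = 301; n₂ = r·n₁ = 2.5 × 301 = 753.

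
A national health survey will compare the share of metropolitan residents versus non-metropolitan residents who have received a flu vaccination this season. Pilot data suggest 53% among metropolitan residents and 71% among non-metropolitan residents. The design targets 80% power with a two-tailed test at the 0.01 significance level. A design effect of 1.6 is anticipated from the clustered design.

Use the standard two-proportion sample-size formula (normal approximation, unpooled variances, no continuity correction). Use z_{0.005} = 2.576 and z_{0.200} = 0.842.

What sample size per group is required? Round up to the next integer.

n = (z_{α/2} + z_β)² · [p₁(1−p₁) + p₂(1−p₂)] / (p₁ − p₂)²
  = (2.576 + 0.842)² · (0.53·0.47 + 0.71·0.29) / (-0.18)²
  = (3.418)² · (0.2491 + 0.2059) / 0.0324
  = 11.6827 · 0.4550 / 0.0324
  = 164.06
Design effect: 1.6 × 164.06 = 262.50.
Round up → n = 263 per group.

n = 263 per group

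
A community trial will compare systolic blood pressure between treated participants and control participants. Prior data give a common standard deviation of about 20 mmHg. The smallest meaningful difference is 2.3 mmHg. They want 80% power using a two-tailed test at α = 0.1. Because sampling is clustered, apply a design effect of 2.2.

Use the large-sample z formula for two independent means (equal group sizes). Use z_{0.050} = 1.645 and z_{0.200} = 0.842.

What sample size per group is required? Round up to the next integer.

n = (z_{α/2} + z_β)² · (σ₁² + σ₂²) / δ²
  = (1.645 + 0.842)² · (2·20² = 800) / 2.3²
  = 6.1852 · 800 / 5.29
  = 935.38
Design effect: 2.2 × 935.38 = 2057.83.
Round up → n = 2058 per group.

n = 2058 per group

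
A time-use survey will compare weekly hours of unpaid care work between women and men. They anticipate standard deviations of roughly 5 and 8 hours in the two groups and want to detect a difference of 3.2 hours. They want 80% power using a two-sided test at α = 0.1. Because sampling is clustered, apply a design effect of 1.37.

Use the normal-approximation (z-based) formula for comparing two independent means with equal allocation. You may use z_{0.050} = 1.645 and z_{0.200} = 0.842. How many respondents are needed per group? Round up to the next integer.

n = (z_{α/2} + z_β)² · (σ₁² + σ₂²) / δ²
  = (1.645 + 0.842)² · (5² + 8² = 89) / 3.2²
  = 6.1852 · 89 / 10.24
  = 53.76
Design effect: 1.37 × 53.76 = 73.65.
Round up → n = 74 per group.

n = 74 per group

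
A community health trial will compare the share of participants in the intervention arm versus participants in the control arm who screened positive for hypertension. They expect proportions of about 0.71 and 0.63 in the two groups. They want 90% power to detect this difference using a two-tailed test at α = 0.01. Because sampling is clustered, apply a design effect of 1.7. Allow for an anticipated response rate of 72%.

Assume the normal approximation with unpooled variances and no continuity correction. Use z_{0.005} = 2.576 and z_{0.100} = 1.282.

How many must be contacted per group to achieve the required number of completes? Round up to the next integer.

n = 2411 per group

n = (z_{α/2} + z_β)² · [p₁(1−p₁) + p₂(1−p₂)] / (p₁ − p₂)²
  = (2.576 + 1.282)² · (0.71·0.29 + 0.63·0.37) / (0.08)²
  = (3.858)² · (0.2059 + 0.2331) / 0.0064
  = 14.8842 · 0.4390 / 0.0064
  = 1020.96
Design effect: 1.7 × 1020.96 = 1735.63.
Adjust for 72% response: 1735.63 / 0.72 = 2410.60.
Round up → n = 2411 per group.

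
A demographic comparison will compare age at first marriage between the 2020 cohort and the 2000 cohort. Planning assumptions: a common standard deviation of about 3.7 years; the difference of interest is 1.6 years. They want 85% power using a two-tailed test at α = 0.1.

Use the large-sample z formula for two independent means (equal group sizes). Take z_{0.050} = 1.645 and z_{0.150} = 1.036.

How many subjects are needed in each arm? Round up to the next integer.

n = (z_{α/2} + z_β)² · (σ₁² + σ₂²) / δ²
  = (1.645 + 1.036)² · (2·3.7² = 27.38) / 1.6²
  = 7.1878 · 27.38 / 2.56
  = 76.88
Round up → n = 77 per group.

n = 77 per group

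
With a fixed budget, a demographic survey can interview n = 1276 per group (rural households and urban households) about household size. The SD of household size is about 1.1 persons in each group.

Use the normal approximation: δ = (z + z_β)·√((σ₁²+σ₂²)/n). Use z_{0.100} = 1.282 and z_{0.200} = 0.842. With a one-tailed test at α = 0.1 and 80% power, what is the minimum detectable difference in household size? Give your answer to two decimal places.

δ = (z_α + z_β) · √((σ₁²+σ₂²)/n)
  = (1.282 + 0.842) · √(2.42/1276)
  = 2.124 · √0.0019
  = 2.124 · 0.0435
  = 0.0925

Minimum detectable difference ≈ 0.09 persons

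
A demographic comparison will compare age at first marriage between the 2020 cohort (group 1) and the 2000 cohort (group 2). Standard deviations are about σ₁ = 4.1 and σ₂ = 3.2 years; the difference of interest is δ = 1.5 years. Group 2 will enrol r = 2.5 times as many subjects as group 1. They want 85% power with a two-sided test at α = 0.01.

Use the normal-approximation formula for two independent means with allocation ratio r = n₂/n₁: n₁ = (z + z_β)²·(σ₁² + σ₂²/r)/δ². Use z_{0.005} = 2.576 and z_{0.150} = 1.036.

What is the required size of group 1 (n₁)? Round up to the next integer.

n₁ = 122

n₁ = (z_{α/2} + z_β)² · (σ₁² + σ₂²/r) / δ²
   = (2.576 + 1.036)² · (4.1² + 3.2²/2.5) / 1.5²
   = 13.0465 · (16.81 + 4.096) / 2.25
   = 13.0465 · 20.906 / 2.25
   = 121.22
Round up → n₁ = 122; n₂ = r·n₁ = 2.5 × 122 = 305.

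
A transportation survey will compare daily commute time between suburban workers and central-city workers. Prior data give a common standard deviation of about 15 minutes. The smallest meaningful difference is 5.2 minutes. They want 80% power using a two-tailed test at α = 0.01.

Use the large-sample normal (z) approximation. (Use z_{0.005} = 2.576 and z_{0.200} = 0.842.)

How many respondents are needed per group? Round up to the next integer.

n = 195 per group

n = (z_{α/2} + z_β)² · (σ₁² + σ₂²) / δ²
  = (2.576 + 0.842)² · (2·15² = 450) / 5.2²
  = 11.6827 · 450 / 27.04
  = 194.42
Round up → n = 195 per group.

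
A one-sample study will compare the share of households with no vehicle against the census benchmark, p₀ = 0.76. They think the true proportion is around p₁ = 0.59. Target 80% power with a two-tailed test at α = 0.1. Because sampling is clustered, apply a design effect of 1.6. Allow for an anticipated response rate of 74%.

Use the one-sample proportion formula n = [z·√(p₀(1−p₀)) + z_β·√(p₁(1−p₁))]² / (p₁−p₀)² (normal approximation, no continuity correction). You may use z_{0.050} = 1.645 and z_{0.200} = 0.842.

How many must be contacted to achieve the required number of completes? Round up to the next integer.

n = 94

n = [z_{α/2}·√(p₀q₀) + z_β·√(p₁q₁)]² / (p₁ − p₀)²
  = [1.645·√(0.76·0.24) + 0.842·√(0.59·0.41)]² / (-0.17)²
  = [1.645·0.4271 + 0.842·0.4918]² / 0.0289
  = [1.1167]² / 0.0289
  = 43.15
Design effect: 1.6 × 43.15 = 69.04.
Adjust for 74% response: 69.04 / 0.74 = 93.29.
Round up → n = 94.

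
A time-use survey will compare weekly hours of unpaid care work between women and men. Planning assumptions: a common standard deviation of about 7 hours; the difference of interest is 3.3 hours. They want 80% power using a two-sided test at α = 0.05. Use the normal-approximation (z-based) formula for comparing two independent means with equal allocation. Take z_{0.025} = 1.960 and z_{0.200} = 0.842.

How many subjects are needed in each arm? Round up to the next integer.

n = 71 per group

n = (z_{α/2} + z_β)² · (σ₁² + σ₂²) / δ²
  = (1.960 + 0.842)² · (2·7² = 98) / 3.3²
  = 7.8512 · 98 / 10.89
  = 70.65
Round up → n = 71 per group.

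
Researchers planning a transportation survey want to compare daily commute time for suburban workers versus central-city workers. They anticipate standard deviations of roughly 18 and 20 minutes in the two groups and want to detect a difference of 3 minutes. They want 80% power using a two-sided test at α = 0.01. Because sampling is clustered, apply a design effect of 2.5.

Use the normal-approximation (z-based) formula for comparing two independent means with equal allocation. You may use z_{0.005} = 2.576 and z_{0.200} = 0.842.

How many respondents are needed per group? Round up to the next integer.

n = (z_{α/2} + z_β)² · (σ₁² + σ₂²) / δ²
  = (2.576 + 0.842)² · (18² + 20² = 724) / 3²
  = 11.6827 · 724 / 9
  = 939.81
Design effect: 2.5 × 939.81 = 2349.53.
Round up → n = 2350 per group.

n = 2350 per group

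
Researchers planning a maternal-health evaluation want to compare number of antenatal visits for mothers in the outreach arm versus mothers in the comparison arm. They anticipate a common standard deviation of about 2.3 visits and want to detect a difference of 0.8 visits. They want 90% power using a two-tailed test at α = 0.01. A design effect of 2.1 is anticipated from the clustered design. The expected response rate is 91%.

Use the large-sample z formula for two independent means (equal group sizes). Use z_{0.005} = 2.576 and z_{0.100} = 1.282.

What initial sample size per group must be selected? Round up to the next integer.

n = 568 per group

n = (z_{α/2} + z_β)² · (σ₁² + σ₂²) / δ²
  = (2.576 + 1.282)² · (2·2.3² = 10.58) / 0.8²
  = 14.8842 · 10.58 / 0.64
  = 246.05
Design effect: 2.1 × 246.05 = 516.71.
Adjust for 91% response: 516.71 / 0.91 = 567.82.
Round up → n = 568 per group.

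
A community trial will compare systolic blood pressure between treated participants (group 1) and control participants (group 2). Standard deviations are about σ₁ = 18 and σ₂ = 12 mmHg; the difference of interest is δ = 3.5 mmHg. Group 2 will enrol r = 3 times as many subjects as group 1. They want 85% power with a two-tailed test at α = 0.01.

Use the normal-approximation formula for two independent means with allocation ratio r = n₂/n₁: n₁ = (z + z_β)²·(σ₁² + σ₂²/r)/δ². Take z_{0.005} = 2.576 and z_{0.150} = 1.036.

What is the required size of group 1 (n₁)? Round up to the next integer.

n₁ = (z_{α/2} + z_β)² · (σ₁² + σ₂²/r) / δ²
   = (2.576 + 1.036)² · (18² + 12²/3) / 3.5²
   = 13.0465 · (324 + 48) / 12.25
   = 13.0465 · 372 / 12.25
   = 396.19
Round up → n₁ = 397; n₂ = r·n₁ = 3 × 397 = 1191.

n₁ = 397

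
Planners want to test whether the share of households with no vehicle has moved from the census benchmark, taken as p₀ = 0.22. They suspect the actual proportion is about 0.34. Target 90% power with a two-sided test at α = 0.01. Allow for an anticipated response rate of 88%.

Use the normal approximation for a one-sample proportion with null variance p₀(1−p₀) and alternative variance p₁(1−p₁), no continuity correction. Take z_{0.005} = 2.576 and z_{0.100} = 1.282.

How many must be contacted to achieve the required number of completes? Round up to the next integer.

n = 222

n = [z_{α/2}·√(p₀q₀) + z_β·√(p₁q₁)]² / (p₁ − p₀)²
  = [2.576·√(0.22·0.78) + 1.282·√(0.34·0.66)]² / (0.12)²
  = [2.576·0.4142 + 1.282·0.4737]² / 0.0144
  = [1.6744]² / 0.0144
  = 194.69
Adjust for 88% response: 194.69 / 0.88 = 221.24.
Round up → n = 222.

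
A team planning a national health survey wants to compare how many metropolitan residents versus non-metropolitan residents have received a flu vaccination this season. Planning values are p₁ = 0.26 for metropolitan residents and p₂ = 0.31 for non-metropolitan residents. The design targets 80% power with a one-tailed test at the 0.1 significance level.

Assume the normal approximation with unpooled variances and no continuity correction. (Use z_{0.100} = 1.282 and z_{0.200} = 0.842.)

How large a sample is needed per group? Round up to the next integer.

n = 734 per group

n = (z_α + z_β)² · [p₁(1−p₁) + p₂(1−p₂)] / (p₁ − p₂)²
  = (1.282 + 0.842)² · (0.26·0.74 + 0.31·0.69) / (-0.05)²
  = (2.124)² · (0.1924 + 0.2139) / 0.0025
  = 4.5114 · 0.4063 / 0.0025
  = 733.19
Round up → n = 734 per group.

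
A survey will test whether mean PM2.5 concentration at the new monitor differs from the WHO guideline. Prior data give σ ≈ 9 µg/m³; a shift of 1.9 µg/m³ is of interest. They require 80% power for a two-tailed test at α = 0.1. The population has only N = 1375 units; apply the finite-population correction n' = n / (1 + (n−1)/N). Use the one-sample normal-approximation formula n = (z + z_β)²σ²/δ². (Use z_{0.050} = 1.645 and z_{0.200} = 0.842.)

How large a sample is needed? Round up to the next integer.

n = 127

n = (z_{α/2} + z_β)² · σ² / δ²
  = (1.645 + 0.842)² · 9² / 1.9²
  = 6.1852 · 81 / 3.61
  = 138.78
Finite-population correction (N = 1375): 138.78 / (1 + (138.78 − 1)/1375) = 126.14.
Round up → n = 127.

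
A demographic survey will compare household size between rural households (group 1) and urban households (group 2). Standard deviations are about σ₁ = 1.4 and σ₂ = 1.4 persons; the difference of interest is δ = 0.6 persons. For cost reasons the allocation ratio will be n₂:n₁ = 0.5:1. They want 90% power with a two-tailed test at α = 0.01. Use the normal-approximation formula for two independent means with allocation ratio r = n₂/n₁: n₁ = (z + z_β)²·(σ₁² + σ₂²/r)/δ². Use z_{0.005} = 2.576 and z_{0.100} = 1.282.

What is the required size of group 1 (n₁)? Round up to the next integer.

n₁ = 244

n₁ = (z_{α/2} + z_β)² · (σ₁² + σ₂²/r) / δ²
   = (2.576 + 1.282)² · (1.4² + 1.4²/0.5) / 0.6²
   = 14.8842 · (1.96 + 3.92) / 0.36
   = 14.8842 · 5.88 / 0.36
   = 243.11
Round up → n₁ = 244; n₂ = r·n₁ = 0.5 × 244 = 122.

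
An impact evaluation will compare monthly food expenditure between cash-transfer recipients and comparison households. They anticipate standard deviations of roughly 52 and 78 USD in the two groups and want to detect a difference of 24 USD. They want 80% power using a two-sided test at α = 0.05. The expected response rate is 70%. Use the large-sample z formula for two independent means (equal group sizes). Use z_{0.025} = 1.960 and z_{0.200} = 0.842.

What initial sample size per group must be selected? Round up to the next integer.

n = 172 per group

n = (z_{α/2} + z_β)² · (σ₁² + σ₂²) / δ²
  = (1.960 + 0.842)² · (52² + 78² = 8788) / 24²
  = 7.8512 · 8788 / 576
  = 119.79
Adjust for 70% response: 119.79 / 0.70 = 171.12.
Round up → n = 172 per group.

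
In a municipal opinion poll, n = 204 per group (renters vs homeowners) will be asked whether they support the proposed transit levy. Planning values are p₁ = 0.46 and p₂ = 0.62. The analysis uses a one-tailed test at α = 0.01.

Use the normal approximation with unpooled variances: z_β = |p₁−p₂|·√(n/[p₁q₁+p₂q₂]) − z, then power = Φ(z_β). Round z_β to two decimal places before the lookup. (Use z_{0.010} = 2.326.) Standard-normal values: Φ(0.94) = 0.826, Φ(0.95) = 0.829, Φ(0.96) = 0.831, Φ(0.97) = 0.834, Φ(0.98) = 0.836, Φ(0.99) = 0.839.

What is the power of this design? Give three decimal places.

z_β = |p₁−p₂|·√(n/[p₁q₁+p₂q₂]) − z_α
    = 0.16 · √(204/0.4840) − 2.326
    = 0.16 · 20.5302 − 2.326
    = 3.2848 − 2.326 = 0.9588 → 0.96
Power = Φ(0.96) = 0.831.

Power ≈ 0.831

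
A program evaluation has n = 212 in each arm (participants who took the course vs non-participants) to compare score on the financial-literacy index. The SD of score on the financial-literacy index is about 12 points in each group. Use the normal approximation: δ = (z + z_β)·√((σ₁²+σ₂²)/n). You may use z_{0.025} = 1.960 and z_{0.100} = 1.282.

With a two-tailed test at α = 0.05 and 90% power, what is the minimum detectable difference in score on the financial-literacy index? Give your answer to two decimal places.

Minimum detectable difference ≈ 3.78 points

δ = (z_{α/2} + z_β) · √((σ₁²+σ₂²)/n)
  = (1.960 + 1.282) · √(288/212)
  = 3.242 · √1.3585
  = 3.242 · 1.1655
  = 3.7787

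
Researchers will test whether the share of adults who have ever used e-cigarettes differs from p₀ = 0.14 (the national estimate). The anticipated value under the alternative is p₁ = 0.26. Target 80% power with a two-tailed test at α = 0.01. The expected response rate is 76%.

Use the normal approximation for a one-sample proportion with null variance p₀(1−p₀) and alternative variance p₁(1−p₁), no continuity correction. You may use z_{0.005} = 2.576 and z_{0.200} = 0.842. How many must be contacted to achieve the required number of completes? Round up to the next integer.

n = [z_{α/2}·√(p₀q₀) + z_β·√(p₁q₁)]² / (p₁ − p₀)²
  = [2.576·√(0.14·0.86) + 0.842·√(0.26·0.74)]² / (0.12)²
  = [2.576·0.3470 + 0.842·0.4386]² / 0.0144
  = [1.2632]² / 0.0144
  = 110.81
Adjust for 76% response: 110.81 / 0.76 = 145.80.
Round up → n = 146.

n = 146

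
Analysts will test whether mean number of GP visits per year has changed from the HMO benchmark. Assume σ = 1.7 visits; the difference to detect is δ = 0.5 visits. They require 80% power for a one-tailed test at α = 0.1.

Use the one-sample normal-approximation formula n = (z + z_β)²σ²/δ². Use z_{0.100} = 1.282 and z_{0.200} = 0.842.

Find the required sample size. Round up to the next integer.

n = 53

n = (z_α + z_β)² · σ² / δ²
  = (1.282 + 0.842)² · 1.7² / 0.5²
  = 4.5114 · 2.89 / 0.25
  = 52.15
Round up → n = 53.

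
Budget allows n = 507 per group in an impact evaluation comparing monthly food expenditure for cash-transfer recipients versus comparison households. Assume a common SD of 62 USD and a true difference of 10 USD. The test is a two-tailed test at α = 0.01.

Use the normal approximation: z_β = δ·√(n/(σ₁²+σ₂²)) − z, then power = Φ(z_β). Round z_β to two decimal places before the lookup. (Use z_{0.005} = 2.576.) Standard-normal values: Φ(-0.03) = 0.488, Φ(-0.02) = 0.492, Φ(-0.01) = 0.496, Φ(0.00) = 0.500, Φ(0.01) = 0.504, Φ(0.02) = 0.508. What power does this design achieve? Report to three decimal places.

z_β = δ·√(n/(σ₁²+σ₂²)) − z_{α/2}
    = 10 · √(507/7688) − 2.576
    = 10 · 0.25680 − 2.576
    = 2.5680 − 2.576 = -0.0080 → -0.01
Power = Φ(-0.01) = 0.496.

Power ≈ 0.496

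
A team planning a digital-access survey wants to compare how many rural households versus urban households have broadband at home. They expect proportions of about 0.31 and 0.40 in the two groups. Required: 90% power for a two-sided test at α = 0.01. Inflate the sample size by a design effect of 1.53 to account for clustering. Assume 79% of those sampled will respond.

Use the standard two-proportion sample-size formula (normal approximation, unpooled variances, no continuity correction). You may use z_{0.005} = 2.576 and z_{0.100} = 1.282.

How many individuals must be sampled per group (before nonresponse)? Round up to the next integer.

n = (z_{α/2} + z_β)² · [p₁(1−p₁) + p₂(1−p₂)] / (p₁ − p₂)²
  = (2.576 + 1.282)² · (0.31·0.69 + 0.40·0.60) / (-0.09)²
  = (3.858)² · (0.2139 + 0.2400) / 0.0081
  = 14.8842 · 0.4539 / 0.0081
  = 834.06
Design effect: 1.53 × 834.06 = 1276.12.
Adjust for 79% response: 1276.12 / 0.79 = 1615.34.
Round up → n = 1616 per group.

n = 1616 per group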